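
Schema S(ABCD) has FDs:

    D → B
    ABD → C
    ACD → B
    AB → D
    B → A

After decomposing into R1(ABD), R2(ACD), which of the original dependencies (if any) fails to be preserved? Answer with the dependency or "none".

D → B lies within R1.
ABD → C: restricted closure across fragments reaches C.
ACD → B: restricted closure across fragments reaches B.
AB → D lies within R1.
B → A lies within R1.
Every dependency is enforceable on the fragments, so the decomposition is dependency-preserving.

none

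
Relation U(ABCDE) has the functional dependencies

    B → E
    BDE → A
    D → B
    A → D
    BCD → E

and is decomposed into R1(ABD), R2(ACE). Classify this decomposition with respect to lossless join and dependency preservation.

Lossless test: (A)⁺ = {ABDE}, which contains all of one fragment — lossless.
Dependency preservation: the restricted closure of {B} across the fragments never reaches {E}, so B → E cannot be enforced without a join — not preserved.

lossless but not dependency-preserving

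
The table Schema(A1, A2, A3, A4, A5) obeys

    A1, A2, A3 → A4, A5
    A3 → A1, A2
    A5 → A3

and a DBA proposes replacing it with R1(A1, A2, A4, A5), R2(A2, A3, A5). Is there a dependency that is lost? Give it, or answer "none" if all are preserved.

A1, A2, A3 → A4, A5: restricted closure across fragments reaches A4, A5.
A3 → A1, A2: restricted closure across fragments reaches A1, A2.
A5 → A3 lies within R2.
Every dependency is enforceable on the fragments, so the decomposition is dependency-preserving.

none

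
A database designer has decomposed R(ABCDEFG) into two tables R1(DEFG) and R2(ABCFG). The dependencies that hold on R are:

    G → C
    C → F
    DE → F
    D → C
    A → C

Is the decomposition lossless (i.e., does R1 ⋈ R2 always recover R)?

No

Common attributes: R1 ∩ R2 = {FG}.
Closure of {FG}: G → C applies, adding C. So (FG)⁺ = {CFG}.
The closure contains neither all of R1 = {DEFG} nor all of R2 = {ABCFG}, so the common attributes are not a superkey of either fragment. The join is lossy.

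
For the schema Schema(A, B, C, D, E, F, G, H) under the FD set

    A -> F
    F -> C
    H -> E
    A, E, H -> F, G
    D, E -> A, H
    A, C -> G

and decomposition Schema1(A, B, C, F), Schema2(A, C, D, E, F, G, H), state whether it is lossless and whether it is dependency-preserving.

lossy but dependency-preserving

Lossless test: (A, C, F)⁺ = {A, C, F, G}, which is a superkey of neither fragment — lossy.
Dependency preservation: every FD's attributes lie within a single fragment, so each can be enforced locally — preserved.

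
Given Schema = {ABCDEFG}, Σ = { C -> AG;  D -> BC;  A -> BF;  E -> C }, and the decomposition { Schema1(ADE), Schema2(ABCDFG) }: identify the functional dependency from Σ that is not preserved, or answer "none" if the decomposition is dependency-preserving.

E -> C

Check E → C: no single fragment contains all of {CE}, and the restricted closure of {E} across the fragments never reaches {C}.
C → AG is preserved.
D → BC is preserved.
A → BF is preserved.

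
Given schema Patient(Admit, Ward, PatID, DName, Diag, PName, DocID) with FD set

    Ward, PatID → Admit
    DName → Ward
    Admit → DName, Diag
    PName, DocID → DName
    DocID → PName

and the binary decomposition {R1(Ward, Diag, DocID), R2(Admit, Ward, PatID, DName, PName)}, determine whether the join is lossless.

Common attributes: R1 ∩ R2 = {Ward}.
No dependency enlarges {Ward}, so (Ward)⁺ = {Ward}.
The closure contains neither all of R1 = {Ward, Diag, DocID} nor all of R2 = {Admit, Ward, PatID, DName, PName}, so the common attributes are not a superkey of either fragment. The join is lossy.

No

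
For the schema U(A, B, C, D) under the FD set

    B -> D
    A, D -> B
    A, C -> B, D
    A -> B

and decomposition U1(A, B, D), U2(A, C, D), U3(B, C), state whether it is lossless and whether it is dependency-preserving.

lossless and dependency-preserving

Lossless test (chase): Rows 1 and 3 agree on B; apply B→D and equate their D entries. Rows 1 and 2 agree on A, D; apply A, D→B and equate their B entries. Row 2 is now all distinguished symbols — the join is lossless.
Dependency preservation: A, C → B, D is not contained in any single fragment, but the restricted closure of its left-hand side across the fragments still reaches the right-hand side; the remaining FDs each lie inside some fragment. All dependencies are preserved.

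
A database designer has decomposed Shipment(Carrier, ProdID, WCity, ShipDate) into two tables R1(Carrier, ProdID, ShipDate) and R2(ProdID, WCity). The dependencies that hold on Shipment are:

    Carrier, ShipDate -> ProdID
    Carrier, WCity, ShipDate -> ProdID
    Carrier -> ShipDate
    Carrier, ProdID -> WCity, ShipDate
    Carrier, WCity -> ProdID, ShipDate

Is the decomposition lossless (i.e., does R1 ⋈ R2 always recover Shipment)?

Common attributes: R1 ∩ R2 = {ProdID}.
No dependency enlarges {ProdID}, so (ProdID)⁺ = {ProdID}.
The closure contains neither all of R1 = {Carrier, ProdID, ShipDate} nor all of R2 = {ProdID, WCity}, so the common attributes are not a superkey of either fragment. The join is lossy.

No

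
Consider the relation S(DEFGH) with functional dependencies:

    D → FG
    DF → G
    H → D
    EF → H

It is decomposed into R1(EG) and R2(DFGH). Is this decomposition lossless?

No

Common attributes: R1 ∩ R2 = {G}.
No dependency enlarges {G}, so (G)⁺ = {G}.
The closure contains neither all of R1 = {EG} nor all of R2 = {DFGH}, so the common attributes are not a superkey of either fragment. The join is lossy.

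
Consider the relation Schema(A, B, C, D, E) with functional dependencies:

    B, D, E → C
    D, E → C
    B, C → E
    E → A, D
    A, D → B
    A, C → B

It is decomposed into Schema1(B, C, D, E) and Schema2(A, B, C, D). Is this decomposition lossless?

Common attributes: Schema1 ∩ Schema2 = {B, C, D}.
Closure of {B, C, D}: B, C → E applies, adding E; E → A, D applies, adding A. So (B, C, D)⁺ = {A, B, C, D, E}.
This closure contains every attribute of Schema1, so Schema1 ∩ Schema2 → Schema1. The join is lossless.

Yes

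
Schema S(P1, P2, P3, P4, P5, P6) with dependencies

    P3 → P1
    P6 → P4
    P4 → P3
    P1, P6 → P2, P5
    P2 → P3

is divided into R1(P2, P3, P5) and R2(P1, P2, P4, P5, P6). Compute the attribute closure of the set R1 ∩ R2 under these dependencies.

P1, P2, P3, P5

R1 ∩ R2 = {P2, P5}.
P2 → P3 applies, adding P3
P3 → P1 applies, adding P1
Closure: {P1, P2, P3, P5}.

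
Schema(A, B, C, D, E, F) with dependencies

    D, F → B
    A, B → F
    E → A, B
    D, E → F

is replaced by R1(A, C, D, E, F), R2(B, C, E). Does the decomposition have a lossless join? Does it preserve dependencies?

lossless but not dependency-preserving

Lossless test: (C, E)⁺ = {A, B, C, E, F}, which contains all of one fragment — lossless.
Dependency preservation: the restricted closure of {D, F} across the fragments never reaches {B}, so D, F → B cannot be enforced without a join — not preserved.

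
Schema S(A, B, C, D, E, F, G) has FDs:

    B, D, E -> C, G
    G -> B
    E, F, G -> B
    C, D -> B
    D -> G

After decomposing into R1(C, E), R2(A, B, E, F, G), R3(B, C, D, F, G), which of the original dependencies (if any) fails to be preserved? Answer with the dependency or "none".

Check B, D, E → C, G: no single fragment contains all of {B, C, D, E, G}, and the restricted closure of {B, D, E} across the fragments never reaches {C, G}.
G → B is preserved.
E, F, G → B is preserved.
C, D → B is preserved.
D → G is preserved.

B, D, E -> C, G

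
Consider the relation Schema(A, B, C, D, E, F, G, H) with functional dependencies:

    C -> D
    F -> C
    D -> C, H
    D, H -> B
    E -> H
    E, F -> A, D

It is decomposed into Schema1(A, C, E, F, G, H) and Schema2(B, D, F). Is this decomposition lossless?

Yes

Common attributes: Schema1 ∩ Schema2 = {F}.
Closure of {F}: F → C applies, adding C; C → D applies, adding D; D → C, H applies, adding H; D, H → B applies, adding B. So (F)⁺ = {B, C, D, F, H}.
This closure contains every attribute of Schema2, so Schema1 ∩ Schema2 → Schema2. The join is lossless.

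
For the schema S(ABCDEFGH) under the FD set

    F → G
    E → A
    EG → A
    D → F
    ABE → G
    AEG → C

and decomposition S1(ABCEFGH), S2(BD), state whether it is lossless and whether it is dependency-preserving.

lossy and not dependency-preserving

Lossless test: (B)⁺ = {B}, which is a superkey of neither fragment — lossy.
Dependency preservation: the restricted closure of {D} across the fragments never reaches {F}, so D → F cannot be enforced without a join — not preserved.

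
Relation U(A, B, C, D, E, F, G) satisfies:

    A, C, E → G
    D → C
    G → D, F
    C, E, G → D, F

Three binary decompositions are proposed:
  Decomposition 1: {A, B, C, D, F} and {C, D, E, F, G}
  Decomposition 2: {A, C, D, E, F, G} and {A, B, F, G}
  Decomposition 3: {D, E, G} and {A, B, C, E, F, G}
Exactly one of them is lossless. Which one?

Decomposition 1: common = {C, D, F}, closure = {C, D, F} → lossy.
Decomposition 2: common = {A, F, G}, closure = {A, C, D, F, G} → lossy.
Decomposition 3: common = {E, G}, closure = {C, D, E, F, G} → lossless.

Decomposition 3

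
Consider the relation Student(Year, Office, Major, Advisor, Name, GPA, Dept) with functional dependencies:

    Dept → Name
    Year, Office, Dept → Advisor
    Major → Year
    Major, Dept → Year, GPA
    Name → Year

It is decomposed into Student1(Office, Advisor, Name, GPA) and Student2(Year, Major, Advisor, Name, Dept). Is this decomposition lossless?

No

Common attributes: Student1 ∩ Student2 = {Advisor, Name}.
Closure of {Advisor, Name}: Name → Year applies, adding Year. So (Advisor, Name)⁺ = {Year, Advisor, Name}.
The closure contains neither all of Student1 = {Office, Advisor, Name, GPA} nor all of Student2 = {Year, Major, Advisor, Name, Dept}, so the common attributes are not a superkey of either fragment. The join is lossy.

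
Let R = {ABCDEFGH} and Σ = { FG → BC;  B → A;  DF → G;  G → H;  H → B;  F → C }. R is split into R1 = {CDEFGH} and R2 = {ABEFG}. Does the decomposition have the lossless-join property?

Common attributes: R1 ∩ R2 = {EFG}.
Closure of {EFG}: FG → BC applies, adding BC; B → A applies, adding A; G → H applies, adding H. So (EFG)⁺ = {ABCEFGH}.
This closure contains every attribute of R2, so R1 ∩ R2 → R2. The join is lossless.

Yes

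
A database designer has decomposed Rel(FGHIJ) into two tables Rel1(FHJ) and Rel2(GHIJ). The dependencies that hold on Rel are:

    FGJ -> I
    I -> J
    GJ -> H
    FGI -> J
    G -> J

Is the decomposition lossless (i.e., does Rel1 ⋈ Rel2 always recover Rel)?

Common attributes: Rel1 ∩ Rel2 = {HJ}.
No dependency enlarges {HJ}, so (HJ)⁺ = {HJ}.
The closure contains neither all of Rel1 = {FHJ} nor all of Rel2 = {GHIJ}, so the common attributes are not a superkey of either fragment. The join is lossy.

No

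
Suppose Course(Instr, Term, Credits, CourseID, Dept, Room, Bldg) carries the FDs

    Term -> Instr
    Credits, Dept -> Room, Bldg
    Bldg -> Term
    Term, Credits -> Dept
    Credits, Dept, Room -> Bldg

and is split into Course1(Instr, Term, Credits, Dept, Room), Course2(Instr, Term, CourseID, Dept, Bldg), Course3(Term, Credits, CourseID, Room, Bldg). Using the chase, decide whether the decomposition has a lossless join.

Yes

Chase test. Columns are Instr, Term, Credits, CourseID, Dept, Room, Bldg; row i has aⱼ where attribute j ∈ Coursei, else bᵢⱼ.
Initial tableau (one row per fragment):
  row 1: a1 a2 a3 b14 a5 a6 b17
  row 2: a1 a2 b23 a4 a5 b26 a7
  row 3: b31 a2 a3 a4 b35 a6 a7
Rows 1 and 3 agree on Term; apply Term→Instr and equate their Instr entries.
Rows 1 and 3 agree on Term, Credits; apply Term, Credits→Dept and equate their Dept entries.
Rows 1 and 3 agree on Credits, Dept, Room; apply Credits, Dept, Room→Bldg and equate their Bldg entries.
Row 3 is now all distinguished symbols — the join is lossless.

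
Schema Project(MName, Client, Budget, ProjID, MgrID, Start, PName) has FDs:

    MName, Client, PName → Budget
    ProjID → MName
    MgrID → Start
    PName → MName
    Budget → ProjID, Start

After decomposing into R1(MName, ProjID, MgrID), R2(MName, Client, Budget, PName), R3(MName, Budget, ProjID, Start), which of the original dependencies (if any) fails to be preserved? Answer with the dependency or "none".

Check MgrID → Start: no single fragment contains all of {MgrID, Start}, and the restricted closure of {MgrID} across the fragments never reaches {Start}.
MName, Client, PName → Budget is preserved.
ProjID → MName is preserved.
PName → MName is preserved.
Budget → ProjID, Start is preserved.

MgrID → Start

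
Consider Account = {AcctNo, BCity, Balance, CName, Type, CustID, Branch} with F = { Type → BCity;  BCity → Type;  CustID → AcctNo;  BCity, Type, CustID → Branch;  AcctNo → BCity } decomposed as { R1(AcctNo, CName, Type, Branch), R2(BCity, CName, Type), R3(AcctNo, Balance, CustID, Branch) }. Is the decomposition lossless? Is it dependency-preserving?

lossy but dependency-preserving

Lossless test (chase): Rows 1 and 2 agree on Type; apply Type→BCity and equate their BCity entries. Rows 1 and 3 agree on AcctNo; apply AcctNo→BCity and equate their BCity entries. Rows 1 and 3 agree on BCity; apply BCity→Type and equate their Type entries. No row becomes fully distinguished — the join is lossy.
Dependency preservation: BCity, Type, CustID → Branch; AcctNo → BCity are not contained in any single fragment, but the restricted closure of each left-hand side across the fragments still reaches the right-hand side; the remaining FDs each lie inside some fragment. All dependencies are preserved.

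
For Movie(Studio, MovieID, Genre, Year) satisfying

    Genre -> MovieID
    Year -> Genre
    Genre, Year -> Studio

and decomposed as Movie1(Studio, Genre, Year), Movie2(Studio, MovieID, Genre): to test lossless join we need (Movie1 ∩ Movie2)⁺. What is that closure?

Studio, MovieID, Genre

Movie1 ∩ Movie2 = {Studio, Genre}.
Genre → MovieID applies, adding MovieID
Closure: {Studio, MovieID, Genre}.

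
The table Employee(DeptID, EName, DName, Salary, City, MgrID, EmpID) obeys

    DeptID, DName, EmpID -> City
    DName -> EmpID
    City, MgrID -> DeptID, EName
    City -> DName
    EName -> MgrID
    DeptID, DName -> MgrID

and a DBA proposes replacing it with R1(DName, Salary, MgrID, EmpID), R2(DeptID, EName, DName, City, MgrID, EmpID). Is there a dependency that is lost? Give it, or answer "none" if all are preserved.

none

DeptID, DName, EmpID → City lies within R2.
DName → EmpID lies within R1.
City, MgrID → DeptID, EName lies within R2.
City → DName lies within R2.
EName → MgrID lies within R2.
DeptID, DName → MgrID lies within R2.
Every dependency is enforceable on the fragments, so the decomposition is dependency-preserving.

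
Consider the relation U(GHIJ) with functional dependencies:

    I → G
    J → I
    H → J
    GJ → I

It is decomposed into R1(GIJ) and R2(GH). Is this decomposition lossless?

Common attributes: R1 ∩ R2 = {G}.
No dependency enlarges {G}, so (G)⁺ = {G}.
The closure contains neither all of R1 = {GIJ} nor all of R2 = {GH}, so the common attributes are not a superkey of either fragment. The join is lossy.

No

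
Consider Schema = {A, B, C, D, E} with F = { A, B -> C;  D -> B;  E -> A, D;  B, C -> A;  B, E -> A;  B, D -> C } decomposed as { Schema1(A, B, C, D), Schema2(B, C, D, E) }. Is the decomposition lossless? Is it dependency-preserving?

Lossless test: (B, C, D)⁺ = {A, B, C, D}, which contains all of one fragment — lossless.
Dependency preservation: E → A, D; B, E → A are not contained in any single fragment, but the restricted closure of each left-hand side across the fragments still reaches the right-hand side; the remaining FDs each lie inside some fragment. All dependencies are preserved.

lossless and dependency-preserving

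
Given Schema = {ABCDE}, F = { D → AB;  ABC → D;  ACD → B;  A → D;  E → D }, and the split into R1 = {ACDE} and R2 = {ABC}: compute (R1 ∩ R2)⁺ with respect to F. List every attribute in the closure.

ABCD

R1 ∩ R2 = {AC}.
A → D applies, adding D
D → AB applies, adding B
Closure: {ABCD}.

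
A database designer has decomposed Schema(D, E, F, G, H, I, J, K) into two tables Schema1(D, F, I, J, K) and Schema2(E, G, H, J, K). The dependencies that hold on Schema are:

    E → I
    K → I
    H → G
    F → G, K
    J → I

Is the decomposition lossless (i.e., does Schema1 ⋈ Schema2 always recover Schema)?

Common attributes: Schema1 ∩ Schema2 = {J, K}.
Closure of {J, K}: K → I applies, adding I. So (J, K)⁺ = {I, J, K}.
The closure contains neither all of Schema1 = {D, F, I, J, K} nor all of Schema2 = {E, G, H, J, K}, so the common attributes are not a superkey of either fragment. The join is lossy.

No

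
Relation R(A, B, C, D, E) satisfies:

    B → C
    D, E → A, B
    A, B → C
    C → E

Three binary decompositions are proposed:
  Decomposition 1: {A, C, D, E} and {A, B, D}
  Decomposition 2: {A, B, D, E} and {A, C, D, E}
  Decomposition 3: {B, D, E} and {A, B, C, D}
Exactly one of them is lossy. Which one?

Decomposition 1: common = {A, D}, closure = {A, D} → lossy.
Decomposition 2: common = {A, D, E}, closure = {A, B, C, D, E} → lossless.
Decomposition 3: common = {B, D}, closure = {A, B, C, D, E} → lossless.

Decomposition 1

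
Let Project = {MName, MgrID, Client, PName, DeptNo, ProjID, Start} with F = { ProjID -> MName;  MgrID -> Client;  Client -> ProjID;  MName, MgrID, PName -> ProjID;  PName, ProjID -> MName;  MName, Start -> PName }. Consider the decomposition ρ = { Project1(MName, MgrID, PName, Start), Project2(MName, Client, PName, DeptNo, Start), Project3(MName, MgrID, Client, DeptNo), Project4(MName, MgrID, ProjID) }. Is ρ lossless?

Chase test. Columns are MName, MgrID, Client, PName, DeptNo, ProjID, Start; row i has aⱼ where attribute j ∈ Projecti, else bᵢⱼ.
Initial tableau (one row per fragment):
  row 1: a1 a2 b13 a4 b15 b16 a7
  row 2: a1 b22 a3 a4 a5 b26 a7
  row 3: a1 a2 a3 b34 a5 b36 b37
  row 4: a1 a2 b43 b44 b45 a6 b47
Rows 1 and 3 agree on MgrID; apply MgrID→Client and equate their Client entries.
Rows 1 and 4 agree on MgrID; apply MgrID→Client and equate their Client entries.
Rows 1 and 2 agree on Client; apply Client→ProjID and equate their ProjID entries.
Rows 1 and 3 agree on Client; apply Client→ProjID and equate their ProjID entries.
Rows 1 and 4 agree on Client; apply Client→ProjID and equate their ProjID entries.
No row becomes fully distinguished — the join is lossy.

No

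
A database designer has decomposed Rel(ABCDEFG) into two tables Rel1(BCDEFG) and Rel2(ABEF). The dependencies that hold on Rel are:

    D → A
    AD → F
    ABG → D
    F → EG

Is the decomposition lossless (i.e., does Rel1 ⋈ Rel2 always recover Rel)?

Common attributes: Rel1 ∩ Rel2 = {BEF}.
Closure of {BEF}: F → EG applies, adding G. So (BEF)⁺ = {BEFG}.
The closure contains neither all of Rel1 = {BCDEFG} nor all of Rel2 = {ABEF}, so the common attributes are not a superkey of either fragment. The join is lossy.

No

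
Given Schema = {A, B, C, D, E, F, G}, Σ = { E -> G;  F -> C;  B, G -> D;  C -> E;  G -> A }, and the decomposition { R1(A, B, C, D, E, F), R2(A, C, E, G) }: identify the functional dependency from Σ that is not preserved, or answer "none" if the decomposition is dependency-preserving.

B, G -> D

Check B, G → D: no single fragment contains all of {B, D, G}, and the restricted closure of {B, G} across the fragments never reaches {D}.
E → G is preserved.
F → C is preserved.
C → E is preserved.
G → A is preserved.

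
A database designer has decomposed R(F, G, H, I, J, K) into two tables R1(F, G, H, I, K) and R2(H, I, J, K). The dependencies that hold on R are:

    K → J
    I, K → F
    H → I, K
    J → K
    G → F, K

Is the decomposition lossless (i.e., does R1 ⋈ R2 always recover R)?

Common attributes: R1 ∩ R2 = {H, I, K}.
Closure of {H, I, K}: K → J applies, adding J; I, K → F applies, adding F. So (H, I, K)⁺ = {F, H, I, J, K}.
This closure contains every attribute of R2, so R1 ∩ R2 → R2. The join is lossless.

Yes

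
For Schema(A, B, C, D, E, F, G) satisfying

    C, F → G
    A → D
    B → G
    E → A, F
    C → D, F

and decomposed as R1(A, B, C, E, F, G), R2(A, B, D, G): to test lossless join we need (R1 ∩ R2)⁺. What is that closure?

R1 ∩ R2 = {A, B, G}.
A → D applies, adding D
Closure: {A, B, D, G}.

A, B, D, G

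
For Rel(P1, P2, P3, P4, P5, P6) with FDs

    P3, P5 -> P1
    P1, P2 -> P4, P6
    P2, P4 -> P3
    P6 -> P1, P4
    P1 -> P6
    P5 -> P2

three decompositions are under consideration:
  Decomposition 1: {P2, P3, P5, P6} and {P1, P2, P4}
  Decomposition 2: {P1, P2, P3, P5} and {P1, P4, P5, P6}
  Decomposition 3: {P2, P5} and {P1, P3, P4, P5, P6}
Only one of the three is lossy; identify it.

Decomposition 1: common = {P2}, closure = {P2} → lossy.
Decomposition 2: common = {P1, P5}, closure = {P1, P2, P3, P4, P5, P6} → lossless.
Decomposition 3: common = {P5}, closure = {P2, P5} → lossless.

Decomposition 1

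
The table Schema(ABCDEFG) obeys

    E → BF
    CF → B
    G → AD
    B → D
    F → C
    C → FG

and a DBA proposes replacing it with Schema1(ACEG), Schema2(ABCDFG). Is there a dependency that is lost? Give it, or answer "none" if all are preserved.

none

E → BF: restricted closure across fragments reaches BF.
CF → B lies within Schema2.
G → AD lies within Schema2.
B → D lies within Schema2.
F → C lies within Schema2.
C → FG lies within Schema2.
Every dependency is enforceable on the fragments, so the decomposition is dependency-preserving.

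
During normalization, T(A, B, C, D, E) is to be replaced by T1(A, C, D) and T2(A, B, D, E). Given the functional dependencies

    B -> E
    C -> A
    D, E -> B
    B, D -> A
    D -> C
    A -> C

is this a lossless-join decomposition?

Common attributes: T1 ∩ T2 = {A, D}.
Closure of {A, D}: D → C applies, adding C. So (A, D)⁺ = {A, C, D}.
This closure contains every attribute of T1, so T1 ∩ T2 → T1. The join is lossless.

Yes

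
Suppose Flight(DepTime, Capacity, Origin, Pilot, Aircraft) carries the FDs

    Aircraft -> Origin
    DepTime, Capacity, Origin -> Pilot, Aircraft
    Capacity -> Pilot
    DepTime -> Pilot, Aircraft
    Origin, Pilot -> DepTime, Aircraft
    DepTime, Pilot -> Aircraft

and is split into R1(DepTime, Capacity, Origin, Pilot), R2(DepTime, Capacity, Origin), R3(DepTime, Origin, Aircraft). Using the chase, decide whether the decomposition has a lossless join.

Chase test. Columns are DepTime, Capacity, Origin, Pilot, Aircraft; row i has aⱼ where attribute j ∈ Ri, else bᵢⱼ.
Initial tableau (one row per fragment):
  row 1: a1 a2 a3 a4 b15
  row 2: a1 a2 a3 b24 b25
  row 3: a1 b32 a3 b34 a5
Rows 1 and 2 agree on DepTime, Capacity, Origin; apply DepTime, Capacity, Origin→Pilot, Aircraft and equate their Pilot, Aircraft entries.
Rows 1 and 3 agree on DepTime; apply DepTime→Pilot, Aircraft and equate their Pilot, Aircraft entries.
Row 1 is now all distinguished symbols — the join is lossless.

Yes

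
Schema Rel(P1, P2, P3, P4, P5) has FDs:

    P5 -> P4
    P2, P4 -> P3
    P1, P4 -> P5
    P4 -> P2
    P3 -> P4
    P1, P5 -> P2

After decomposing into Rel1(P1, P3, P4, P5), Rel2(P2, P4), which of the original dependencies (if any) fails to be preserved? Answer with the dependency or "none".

P5 → P4 lies within Rel1.
P2, P4 → P3: restricted closure across fragments reaches P3.
P1, P4 → P5 lies within Rel1.
P4 → P2 lies within Rel2.
P3 → P4 lies within Rel1.
P1, P5 → P2: restricted closure across fragments reaches P2.
Every dependency is enforceable on the fragments, so the decomposition is dependency-preserving.

none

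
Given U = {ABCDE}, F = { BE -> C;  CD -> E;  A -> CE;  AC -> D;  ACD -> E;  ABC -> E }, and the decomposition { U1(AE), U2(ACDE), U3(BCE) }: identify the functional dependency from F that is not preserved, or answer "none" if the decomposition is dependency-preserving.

none

BE → C lies within U3.
CD → E lies within U2.
A → CE lies within U2.
AC → D lies within U2.
ACD → E lies within U2.
ABC → E: restricted closure across fragments reaches E.
Every dependency is enforceable on the fragments, so the decomposition is dependency-preserving.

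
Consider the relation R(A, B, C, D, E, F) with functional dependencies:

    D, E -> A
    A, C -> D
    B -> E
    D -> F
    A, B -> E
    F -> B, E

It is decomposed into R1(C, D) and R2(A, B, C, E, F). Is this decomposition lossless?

No

Common attributes: R1 ∩ R2 = {C}.
No dependency enlarges {C}, so (C)⁺ = {C}.
The closure contains neither all of R1 = {C, D} nor all of R2 = {A, B, C, E, F}, so the common attributes are not a superkey of either fragment. The join is lossy.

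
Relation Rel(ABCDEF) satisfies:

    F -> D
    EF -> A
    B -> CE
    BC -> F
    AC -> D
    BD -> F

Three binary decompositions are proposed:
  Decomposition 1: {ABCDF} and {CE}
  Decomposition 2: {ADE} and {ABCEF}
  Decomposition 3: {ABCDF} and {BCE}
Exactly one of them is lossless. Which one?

Decomposition 1: common = {C}, closure = {C} → lossy.
Decomposition 2: common = {AE}, closure = {AE} → lossy.
Decomposition 3: common = {BC}, closure = {ABCDEF} → lossless.

Decomposition 3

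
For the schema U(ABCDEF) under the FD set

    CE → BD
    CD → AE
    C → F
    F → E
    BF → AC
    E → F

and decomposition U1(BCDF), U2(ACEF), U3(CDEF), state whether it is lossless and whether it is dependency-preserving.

Lossless test (chase): Rows 2 and 3 agree on CE; apply CE→BD and equate their BD entries. Rows 1 and 2 agree on CD; apply CD→AE and equate their AE entries. Rows 1 and 3 agree on CD; apply CD→AE and equate their AE entries. Rows 1 and 2 agree on CE; apply CE→BD and equate their BD entries. Row 1 is now all distinguished symbols — the join is lossless.
Dependency preservation: CE → BD; CD → AE; BF → AC are not contained in any single fragment, but the restricted closure of each left-hand side across the fragments still reaches the right-hand side; the remaining FDs each lie inside some fragment. All dependencies are preserved.

lossless and dependency-preserving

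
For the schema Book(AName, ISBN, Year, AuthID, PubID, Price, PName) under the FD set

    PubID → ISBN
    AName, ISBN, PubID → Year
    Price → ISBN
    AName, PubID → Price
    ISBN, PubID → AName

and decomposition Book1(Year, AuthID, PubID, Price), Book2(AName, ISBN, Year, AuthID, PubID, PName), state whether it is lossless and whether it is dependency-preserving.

Lossless test: (Year, AuthID, PubID)⁺ = {AName, ISBN, Year, AuthID, PubID, Price}, which contains all of one fragment — lossless.
Dependency preservation: the restricted closure of {Price} across the fragments never reaches {ISBN}, so Price → ISBN cannot be enforced without a join — not preserved.

lossless but not dependency-preserving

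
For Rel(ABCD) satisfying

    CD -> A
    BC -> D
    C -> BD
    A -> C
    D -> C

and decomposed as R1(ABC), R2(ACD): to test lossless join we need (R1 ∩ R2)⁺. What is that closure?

R1 ∩ R2 = {AC}.
C → BD applies, adding BD
Closure: {ABCD}.

ABCD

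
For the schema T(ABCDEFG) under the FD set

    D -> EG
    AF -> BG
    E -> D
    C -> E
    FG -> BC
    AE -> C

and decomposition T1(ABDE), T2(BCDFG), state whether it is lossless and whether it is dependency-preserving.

Lossless test: (BD)⁺ = {BDEG}, which is a superkey of neither fragment — lossy.
Dependency preservation: the restricted closure of {AF} across the fragments never reaches {BG}, so AF → BG cannot be enforced without a join — not preserved.

lossy and not dependency-preserving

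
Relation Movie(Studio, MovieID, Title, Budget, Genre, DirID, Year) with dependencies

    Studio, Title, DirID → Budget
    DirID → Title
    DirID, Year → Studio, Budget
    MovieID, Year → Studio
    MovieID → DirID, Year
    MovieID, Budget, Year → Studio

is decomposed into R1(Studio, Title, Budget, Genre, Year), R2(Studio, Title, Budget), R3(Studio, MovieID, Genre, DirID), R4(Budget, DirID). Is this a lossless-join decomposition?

Chase test. Columns are Studio, MovieID, Title, Budget, Genre, DirID, Year; row i has aⱼ where attribute j ∈ Ri, else bᵢⱼ.
Initial tableau (one row per fragment):
  row 1: a1 b12 a3 a4 a5 b16 a7
  row 2: a1 b22 a3 a4 b25 b26 b27
  row 3: a1 a2 b33 b34 a5 a6 b37
  row 4: b41 b42 b43 a4 b45 a6 b47
Rows 3 and 4 agree on DirID; apply DirID→Title and equate their Title entries.
No row becomes fully distinguished — the join is lossy.

No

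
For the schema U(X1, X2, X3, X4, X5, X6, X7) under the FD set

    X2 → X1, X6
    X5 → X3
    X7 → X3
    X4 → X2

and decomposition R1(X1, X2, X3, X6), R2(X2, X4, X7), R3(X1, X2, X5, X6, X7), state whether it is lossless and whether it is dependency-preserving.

Lossless test (chase): Rows 1 and 2 agree on X2; apply X2→X1, X6 and equate their X1, X6 entries. Rows 2 and 3 agree on X7; apply X7→X3 and equate their X3 entries. No row becomes fully distinguished — the join is lossy.
Dependency preservation: the restricted closure of {X5} across the fragments never reaches {X3}, so X5 → X3 cannot be enforced without a join — not preserved.

lossy and not dependency-preserving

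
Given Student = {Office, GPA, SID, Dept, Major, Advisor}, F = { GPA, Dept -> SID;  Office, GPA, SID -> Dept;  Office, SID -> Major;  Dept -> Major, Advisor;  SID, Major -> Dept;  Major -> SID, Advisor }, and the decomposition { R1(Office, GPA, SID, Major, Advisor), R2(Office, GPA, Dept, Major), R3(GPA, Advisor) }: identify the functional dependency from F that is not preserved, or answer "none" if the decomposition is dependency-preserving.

GPA, Dept → SID: restricted closure across fragments reaches SID.
Office, GPA, SID → Dept: restricted closure across fragments reaches Dept.
Office, SID → Major lies within R1.
Dept → Major, Advisor: restricted closure across fragments reaches Major, Advisor.
SID, Major → Dept: restricted closure across fragments reaches Dept.
Major → SID, Advisor lies within R1.
Every dependency is enforceable on the fragments, so the decomposition is dependency-preserving.

none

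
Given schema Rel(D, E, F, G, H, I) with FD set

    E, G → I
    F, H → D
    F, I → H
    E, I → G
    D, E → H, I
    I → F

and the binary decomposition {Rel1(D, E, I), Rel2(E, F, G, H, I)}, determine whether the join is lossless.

Common attributes: Rel1 ∩ Rel2 = {E, I}.
Closure of {E, I}: E, I → G applies, adding G; I → F applies, adding F; F, I → H applies, adding H; F, H → D applies, adding D. So (E, I)⁺ = {D, E, F, G, H, I}.
This closure contains every attribute of Rel1, so Rel1 ∩ Rel2 → Rel1. The join is lossless.

Yes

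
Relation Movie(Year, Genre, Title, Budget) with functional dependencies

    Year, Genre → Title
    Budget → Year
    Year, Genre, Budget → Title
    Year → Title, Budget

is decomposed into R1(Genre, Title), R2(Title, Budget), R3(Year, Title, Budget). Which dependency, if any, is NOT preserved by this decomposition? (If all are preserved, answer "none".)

none

Year, Genre → Title: restricted closure across fragments reaches Title.
Budget → Year lies within R3.
Year, Genre, Budget → Title: restricted closure across fragments reaches Title.
Year → Title, Budget lies within R3.
Every dependency is enforceable on the fragments, so the decomposition is dependency-preserving.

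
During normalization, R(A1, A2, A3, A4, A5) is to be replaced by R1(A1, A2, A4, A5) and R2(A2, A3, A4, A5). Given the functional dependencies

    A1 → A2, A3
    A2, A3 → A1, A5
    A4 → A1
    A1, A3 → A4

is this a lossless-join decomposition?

Yes

Common attributes: R1 ∩ R2 = {A2, A4, A5}.
Closure of {A2, A4, A5}: A4 → A1 applies, adding A1; A1 → A2, A3 applies, adding A3. So (A2, A4, A5)⁺ = {A1, A2, A3, A4, A5}.
This closure contains every attribute of R1, so R1 ∩ R2 → R1. The join is lossless.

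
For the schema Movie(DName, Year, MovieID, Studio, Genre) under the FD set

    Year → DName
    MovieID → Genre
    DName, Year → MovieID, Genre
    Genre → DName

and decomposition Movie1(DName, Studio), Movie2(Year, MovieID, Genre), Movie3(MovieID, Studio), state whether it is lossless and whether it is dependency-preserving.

Lossless test (chase): Rows 2 and 3 agree on MovieID; apply MovieID→Genre and equate their Genre entries. Rows 2 and 3 agree on Genre; apply Genre→DName and equate their DName entries. No row becomes fully distinguished — the join is lossy.
Dependency preservation: the restricted closure of {Year} across the fragments never reaches {DName}, so Year → DName cannot be enforced without a join — not preserved.

lossy and not dependency-preserving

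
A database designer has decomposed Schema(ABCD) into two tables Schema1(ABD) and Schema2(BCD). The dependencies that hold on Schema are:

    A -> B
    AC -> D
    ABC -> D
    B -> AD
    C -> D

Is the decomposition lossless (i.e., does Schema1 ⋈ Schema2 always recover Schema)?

Common attributes: Schema1 ∩ Schema2 = {BD}.
Closure of {BD}: B → AD applies, adding A. So (BD)⁺ = {ABD}.
This closure contains every attribute of Schema1, so Schema1 ∩ Schema2 → Schema1. The join is lossless.

Yes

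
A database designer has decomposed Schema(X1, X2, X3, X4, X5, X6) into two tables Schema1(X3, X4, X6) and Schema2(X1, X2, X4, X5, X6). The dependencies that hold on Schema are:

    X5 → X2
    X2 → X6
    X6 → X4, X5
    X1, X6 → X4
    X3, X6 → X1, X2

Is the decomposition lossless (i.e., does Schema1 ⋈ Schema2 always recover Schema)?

Common attributes: Schema1 ∩ Schema2 = {X4, X6}.
Closure of {X4, X6}: X6 → X4, X5 applies, adding X5; X5 → X2 applies, adding X2. So (X4, X6)⁺ = {X2, X4, X5, X6}.
The closure contains neither all of Schema1 = {X3, X4, X6} nor all of Schema2 = {X1, X2, X4, X5, X6}, so the common attributes are not a superkey of either fragment. The join is lossy.

No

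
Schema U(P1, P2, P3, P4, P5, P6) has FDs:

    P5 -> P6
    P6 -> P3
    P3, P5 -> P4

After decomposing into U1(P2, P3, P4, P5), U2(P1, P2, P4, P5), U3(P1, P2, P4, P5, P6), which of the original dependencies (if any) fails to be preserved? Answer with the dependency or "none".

Check P6 → P3: no single fragment contains all of {P3, P6}, and the restricted closure of {P6} across the fragments never reaches {P3}.
P5 → P6 is preserved.
P3, P5 → P4 is preserved.

P6 -> P3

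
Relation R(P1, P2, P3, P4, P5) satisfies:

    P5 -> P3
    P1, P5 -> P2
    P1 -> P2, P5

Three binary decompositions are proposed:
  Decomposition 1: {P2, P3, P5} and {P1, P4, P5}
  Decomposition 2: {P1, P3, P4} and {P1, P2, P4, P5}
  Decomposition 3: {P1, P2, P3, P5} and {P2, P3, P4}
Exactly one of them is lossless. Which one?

Decomposition 1: common = {P5}, closure = {P3, P5} → lossy.
Decomposition 2: common = {P1, P4}, closure = {P1, P2, P3, P4, P5} → lossless.
Decomposition 3: common = {P2, P3}, closure = {P2, P3} → lossy.

Decomposition 2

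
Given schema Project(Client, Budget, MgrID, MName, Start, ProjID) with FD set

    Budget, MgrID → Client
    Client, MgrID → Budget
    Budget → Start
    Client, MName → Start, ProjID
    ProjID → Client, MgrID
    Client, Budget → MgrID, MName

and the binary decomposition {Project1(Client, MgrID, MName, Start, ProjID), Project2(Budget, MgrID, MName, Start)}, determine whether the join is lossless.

Common attributes: Project1 ∩ Project2 = {MgrID, MName, Start}.
No dependency enlarges {MgrID, MName, Start}, so (MgrID, MName, Start)⁺ = {MgrID, MName, Start}.
The closure contains neither all of Project1 = {Client, MgrID, MName, Start, ProjID} nor all of Project2 = {Budget, MgrID, MName, Start}, so the common attributes are not a superkey of either fragment. The join is lossy.

No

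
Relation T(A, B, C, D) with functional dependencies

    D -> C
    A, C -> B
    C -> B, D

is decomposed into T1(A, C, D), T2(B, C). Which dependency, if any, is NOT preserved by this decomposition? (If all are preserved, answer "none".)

none

D → C lies within T1.
A, C → B: restricted closure across fragments reaches B.
C → B, D: restricted closure across fragments reaches B, D.
Every dependency is enforceable on the fragments, so the decomposition is dependency-preserving.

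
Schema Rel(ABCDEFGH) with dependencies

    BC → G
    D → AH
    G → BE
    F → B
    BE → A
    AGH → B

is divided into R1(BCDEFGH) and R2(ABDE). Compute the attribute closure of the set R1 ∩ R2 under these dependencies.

R1 ∩ R2 = {BDE}.
D → AH applies, adding AH
Closure: {ABDEH}.

ABDEH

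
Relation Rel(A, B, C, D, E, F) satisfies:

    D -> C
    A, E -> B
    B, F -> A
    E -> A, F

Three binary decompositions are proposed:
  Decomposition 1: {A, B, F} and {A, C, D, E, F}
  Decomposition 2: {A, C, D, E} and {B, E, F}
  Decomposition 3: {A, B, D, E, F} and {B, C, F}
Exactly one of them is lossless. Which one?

Decomposition 2

Decomposition 1: common = {A, F}, closure = {A, F} → lossy.
Decomposition 2: common = {E}, closure = {A, B, E, F} → lossless.
Decomposition 3: common = {B, F}, closure = {A, B, F} → lossy.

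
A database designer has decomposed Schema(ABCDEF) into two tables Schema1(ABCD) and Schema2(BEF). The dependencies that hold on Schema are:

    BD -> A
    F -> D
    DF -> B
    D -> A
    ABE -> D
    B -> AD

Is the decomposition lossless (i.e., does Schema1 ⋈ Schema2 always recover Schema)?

Common attributes: Schema1 ∩ Schema2 = {B}.
Closure of {B}: B → AD applies, adding AD. So (B)⁺ = {ABD}.
The closure contains neither all of Schema1 = {ABCD} nor all of Schema2 = {BEF}, so the common attributes are not a superkey of either fragment. The join is lossy.

No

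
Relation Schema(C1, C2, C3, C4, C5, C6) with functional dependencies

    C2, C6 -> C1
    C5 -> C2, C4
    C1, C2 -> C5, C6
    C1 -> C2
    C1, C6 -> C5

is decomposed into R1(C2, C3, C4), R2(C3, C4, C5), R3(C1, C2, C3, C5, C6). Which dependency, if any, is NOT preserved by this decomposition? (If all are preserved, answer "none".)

C2, C6 → C1 lies within R3.
C5 → C2, C4: restricted closure across fragments reaches C2, C4.
C1, C2 → C5, C6 lies within R3.
C1 → C2 lies within R3.
C1, C6 → C5 lies within R3.
Every dependency is enforceable on the fragments, so the decomposition is dependency-preserving.

none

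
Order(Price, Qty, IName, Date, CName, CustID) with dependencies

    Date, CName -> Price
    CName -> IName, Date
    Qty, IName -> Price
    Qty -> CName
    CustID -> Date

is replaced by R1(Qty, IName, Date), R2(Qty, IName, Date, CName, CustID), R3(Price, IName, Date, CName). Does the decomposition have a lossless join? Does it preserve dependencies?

lossless and dependency-preserving

Lossless test (chase): Rows 2 and 3 agree on Date, CName; apply Date, CName→Price and equate their Price entries. Rows 1 and 2 agree on Qty, IName; apply Qty, IName→Price and equate their Price entries. Rows 1 and 2 agree on Qty; apply Qty→CName and equate their CName entries. Row 2 is now all distinguished symbols — the join is lossless.
Dependency preservation: Qty, IName → Price is not contained in any single fragment, but the restricted closure of its left-hand side across the fragments still reaches the right-hand side; the remaining FDs each lie inside some fragment. All dependencies are preserved.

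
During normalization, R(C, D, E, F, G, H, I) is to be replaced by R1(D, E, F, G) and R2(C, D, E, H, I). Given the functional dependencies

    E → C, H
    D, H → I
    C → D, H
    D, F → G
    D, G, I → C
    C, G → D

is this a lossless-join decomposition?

Yes

Common attributes: R1 ∩ R2 = {D, E}.
Closure of {D, E}: E → C, H applies, adding C, H; D, H → I applies, adding I. So (D, E)⁺ = {C, D, E, H, I}.
This closure contains every attribute of R2, so R1 ∩ R2 → R2. The join is lossless.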